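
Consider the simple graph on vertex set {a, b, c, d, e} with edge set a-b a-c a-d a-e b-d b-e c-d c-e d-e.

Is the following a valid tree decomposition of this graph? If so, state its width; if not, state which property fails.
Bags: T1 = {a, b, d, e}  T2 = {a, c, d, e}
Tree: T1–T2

Every vertex of G appears in some bag (union = {a, b, c, d, e}); every edge is covered by a bag; and for each vertex v the set of bags containing v is connected in the bag tree. The decomposition is therefore valid. The largest bag has 4 vertices, so the width is 3.

Yes; width 3.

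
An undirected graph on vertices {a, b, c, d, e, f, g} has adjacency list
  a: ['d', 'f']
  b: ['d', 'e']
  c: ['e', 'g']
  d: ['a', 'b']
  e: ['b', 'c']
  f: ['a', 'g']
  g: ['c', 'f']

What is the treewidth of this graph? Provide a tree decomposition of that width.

Each bag holds 3 vertices, so the decomposition has width 2, which upper-bounds the treewidth. Since e–c–g–f–a–d–b–e is a cycle in G, G is not acyclic. Forests are exactly the graphs of treewidth ≤ 1, so tw(G) ≥ 2. The upper and lower bounds meet at 2, so that is the treewidth.

Treewidth 2.
One such decomposition:
Bags: B1 = {c, e, g}  B2 = {e, f, g}  B3 = {a, e, f}  B4 = {a, d, e}  B5 = {b, d, e}
Tree: B1–B2, B2–B3, B3–B4, B4–B5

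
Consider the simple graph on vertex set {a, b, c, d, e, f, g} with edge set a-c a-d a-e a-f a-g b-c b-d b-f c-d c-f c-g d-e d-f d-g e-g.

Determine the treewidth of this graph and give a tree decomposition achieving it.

Treewidth 3.
One such decomposition:
Bags: B1 = {a, c, d, f}  B2 = {a, c, d, g}  B3 = {b, c, d, f}  B4 = {a, d, e, g}
Tree: B1–B2, B1–B3, B2–B4

Every bag has size at most 4, so the width is 4 − 1 = 3 and tw(G) ≤ 3. Conversely, {a, d, e, g} is a clique of size 4, and the vertices of any clique must share a bag in every tree decomposition; so some bag has ≥ 4 vertices and tw(G) ≥ 3. Combining the bounds, tw(G) = 3.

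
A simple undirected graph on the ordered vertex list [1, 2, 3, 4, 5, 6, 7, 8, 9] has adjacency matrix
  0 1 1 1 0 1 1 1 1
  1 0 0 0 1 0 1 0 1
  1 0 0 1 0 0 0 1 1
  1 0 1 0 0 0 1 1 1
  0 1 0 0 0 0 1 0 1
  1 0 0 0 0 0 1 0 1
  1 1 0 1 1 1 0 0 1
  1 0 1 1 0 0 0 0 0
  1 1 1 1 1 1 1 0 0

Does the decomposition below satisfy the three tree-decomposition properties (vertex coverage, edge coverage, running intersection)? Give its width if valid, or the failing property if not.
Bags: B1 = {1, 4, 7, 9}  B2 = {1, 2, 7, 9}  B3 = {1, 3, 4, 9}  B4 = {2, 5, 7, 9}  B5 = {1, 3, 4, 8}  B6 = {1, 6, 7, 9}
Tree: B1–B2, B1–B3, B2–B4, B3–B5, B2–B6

Yes; width 3.

Checking the three conditions: (i) the bags cover all of {1, 2, 3, 4, 5, 6, 7, 8, 9}; (ii) for each edge, some bag contains both endpoints; (iii) the bags containing any fixed vertex form a subtree. All hold, so the decomposition is valid with width 4 − 1 = 3.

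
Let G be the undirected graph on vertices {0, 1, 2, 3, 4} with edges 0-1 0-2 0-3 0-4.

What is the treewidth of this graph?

A width-1 tree decomposition is:
Bags: B1 = {0, 3}  B2 = {0, 1}  B3 = {0, 4}  B4 = {0, 2}
Tree: B1–B2, B1–B3, B2–B4
Every bag has size at most 2, so the width is 2 − 1 = 1 and tw(G) ≤ 1. Since G has at least one edge (e.g. 0–3), it is not an edgeless graph, so tw(G) ≥ 1. Combining the bounds, tw(G) = 1.

1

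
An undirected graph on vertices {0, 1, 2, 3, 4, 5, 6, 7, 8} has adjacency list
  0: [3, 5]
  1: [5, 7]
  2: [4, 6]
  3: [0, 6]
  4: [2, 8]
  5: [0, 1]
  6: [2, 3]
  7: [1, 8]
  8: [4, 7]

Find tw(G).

2

A width-2 tree decomposition is:
Bags: B1 = {0, 3, 6}  B2 = {0, 5, 6}  B3 = {1, 5, 6}  B4 = {1, 6, 7}  B5 = {6, 7, 8}  B6 = {4, 6, 8}  B7 = {2, 4, 6}
Tree: B1–B2, B2–B3, B3–B4, B4–B5, B5–B6, B6–B7
Each bag holds 3 vertices, so the decomposition has width 2, which upper-bounds the treewidth. For the lower bound, G contains the cycle 6–3–0–5–1–7–8–4–2–6, so G is not a forest; only forests have treewidth ≤ 1, hence tw(G) ≥ 2. The upper and lower bounds meet at 2, so that is the treewidth.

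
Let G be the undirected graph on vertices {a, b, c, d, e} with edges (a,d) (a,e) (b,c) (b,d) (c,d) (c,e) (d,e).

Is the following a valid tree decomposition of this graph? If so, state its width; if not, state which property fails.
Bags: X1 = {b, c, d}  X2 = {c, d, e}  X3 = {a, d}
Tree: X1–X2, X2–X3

A tree decomposition must satisfy three properties: every vertex lies in some bag; for every edge, both endpoints lie together in some bag; and for every vertex, the bags containing it form a connected subtree. Here edge (e,a) lies in no bag, so the decomposition is invalid.

No — edge (e,a) lies in no bag.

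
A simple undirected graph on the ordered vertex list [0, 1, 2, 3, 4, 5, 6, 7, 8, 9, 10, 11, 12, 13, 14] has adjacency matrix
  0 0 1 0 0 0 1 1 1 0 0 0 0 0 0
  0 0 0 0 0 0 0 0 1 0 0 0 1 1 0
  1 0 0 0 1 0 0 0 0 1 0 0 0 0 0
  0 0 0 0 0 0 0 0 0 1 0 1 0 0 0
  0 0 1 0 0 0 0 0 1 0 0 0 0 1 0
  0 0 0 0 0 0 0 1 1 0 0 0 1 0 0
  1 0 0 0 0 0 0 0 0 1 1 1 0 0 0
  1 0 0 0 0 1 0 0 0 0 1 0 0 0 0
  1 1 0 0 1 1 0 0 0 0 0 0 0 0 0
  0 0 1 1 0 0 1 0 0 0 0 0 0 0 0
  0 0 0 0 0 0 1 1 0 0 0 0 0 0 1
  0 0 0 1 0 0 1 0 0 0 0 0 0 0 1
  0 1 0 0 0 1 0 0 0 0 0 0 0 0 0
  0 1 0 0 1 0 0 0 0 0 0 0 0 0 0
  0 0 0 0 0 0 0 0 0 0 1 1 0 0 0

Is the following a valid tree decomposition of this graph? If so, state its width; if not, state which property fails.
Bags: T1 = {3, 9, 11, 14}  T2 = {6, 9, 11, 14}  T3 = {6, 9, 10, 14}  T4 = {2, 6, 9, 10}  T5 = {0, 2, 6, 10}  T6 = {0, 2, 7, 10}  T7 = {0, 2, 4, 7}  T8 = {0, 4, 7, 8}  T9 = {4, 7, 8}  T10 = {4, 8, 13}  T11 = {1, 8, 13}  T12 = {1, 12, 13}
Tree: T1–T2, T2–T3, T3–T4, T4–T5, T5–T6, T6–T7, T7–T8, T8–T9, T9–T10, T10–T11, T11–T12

No — vertex 5 appears in no bag.

A tree decomposition must satisfy three properties: every vertex lies in some bag; for every edge, both endpoints lie together in some bag; and for every vertex, the bags containing it form a connected subtree. Here vertex 5 appears in no bag, so the decomposition is invalid.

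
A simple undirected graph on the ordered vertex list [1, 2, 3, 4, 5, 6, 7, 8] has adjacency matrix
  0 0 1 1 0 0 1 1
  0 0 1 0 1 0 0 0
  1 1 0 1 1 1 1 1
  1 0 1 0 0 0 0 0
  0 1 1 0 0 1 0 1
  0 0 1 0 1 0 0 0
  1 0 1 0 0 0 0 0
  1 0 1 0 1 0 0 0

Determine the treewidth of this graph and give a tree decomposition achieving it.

The largest bag has 3 vertices, giving width 2; this decomposition certifies tw(G) ≤ 2. On the other hand G contains the 3-clique {1, 3, 8}. A clique must lie in a single bag of any decomposition, so no decomposition can have width below 2. Hence tw(G) = 2 exactly.

Treewidth 2.
One such decomposition:
Bags: B1 = {1, 3, 4}  B2 = {1, 3, 7}  B3 = {1, 3, 8}  B4 = {3, 5, 8}  B5 = {2, 3, 5}  B6 = {3, 5, 6}
Tree: B1–B2, B2–B3, B3–B4, B4–B5, B4–B6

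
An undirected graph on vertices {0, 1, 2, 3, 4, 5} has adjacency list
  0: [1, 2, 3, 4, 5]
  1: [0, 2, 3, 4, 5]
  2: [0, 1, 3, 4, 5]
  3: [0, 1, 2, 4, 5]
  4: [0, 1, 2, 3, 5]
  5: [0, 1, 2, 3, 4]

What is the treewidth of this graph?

A width-5 tree decomposition is:
Bags: B1 = {0, 1, 2, 3, 4, 5}
Tree: (single bag)
A single bag containing all 6 vertices is trivially a valid decomposition of width 5. On the other hand G contains the 6-clique {0, 1, 2, 3, 4, 5}. A clique must lie in a single bag of any decomposition, so no decomposition can have width below 5. Hence tw(G) = 5 exactly.

5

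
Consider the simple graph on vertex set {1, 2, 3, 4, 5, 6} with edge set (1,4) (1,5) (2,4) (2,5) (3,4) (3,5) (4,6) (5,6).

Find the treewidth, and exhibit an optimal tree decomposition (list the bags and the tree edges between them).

Each bag holds 3 vertices, so the decomposition has width 2, which upper-bounds the treewidth. The edges 4–3–5–1–4 form a cycle, so G is not a tree and its treewidth is at least 2. The upper and lower bounds meet at 2, so that is the treewidth.

Treewidth 2.
One such decomposition:
Bags: B1 = {3, 4, 5}  B2 = {1, 4, 5}  B3 = {4, 5, 6}  B4 = {2, 4, 5}
Tree: B1–B2, B2–B3, B3–B4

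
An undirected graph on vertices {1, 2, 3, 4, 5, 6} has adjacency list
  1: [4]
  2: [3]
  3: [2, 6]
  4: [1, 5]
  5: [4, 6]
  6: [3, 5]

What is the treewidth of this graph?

A width-1 tree decomposition is:
Bags: B1 = {2, 3}  B2 = {3, 6}  B3 = {5, 6}  B4 = {4, 5}  B5 = {1, 4}
Tree: B1–B2, B2–B3, B3–B4, B4–B5
The largest bag has 2 vertices, giving width 1; this decomposition certifies tw(G) ≤ 1. Any graph with an edge has treewidth ≥ 1, and G has the edge 2–3. Therefore the treewidth is 1.

1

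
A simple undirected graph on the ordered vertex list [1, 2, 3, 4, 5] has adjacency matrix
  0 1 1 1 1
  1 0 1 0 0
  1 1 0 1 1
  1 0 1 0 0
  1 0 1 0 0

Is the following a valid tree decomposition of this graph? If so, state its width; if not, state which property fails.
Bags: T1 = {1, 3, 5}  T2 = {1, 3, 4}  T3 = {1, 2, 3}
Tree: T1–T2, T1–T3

Yes; width 2.

Vertex coverage: the bags together contain {1, 2, 3, 4, 5}, the full vertex set. Edge coverage: each edge of G has both endpoints in at least one bag. Running intersection: for every vertex, the bags containing it form a connected subtree. All three properties hold, so this is a valid tree decomposition of width max|bag| − 1 = 2, and hence tw(G) ≤ 2.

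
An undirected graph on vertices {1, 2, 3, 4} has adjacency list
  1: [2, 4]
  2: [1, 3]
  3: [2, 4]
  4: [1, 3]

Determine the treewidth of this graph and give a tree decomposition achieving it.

Treewidth 2.
One optimal decomposition is:
Bags: B1 = {1, 2, 4}  B2 = {2, 3, 4}
Tree: B1–B2

Each bag holds 3 vertices, so the decomposition has width 2, which upper-bounds the treewidth. Since 4–1–2–3–4 is a cycle in G, G is not acyclic. Forests are exactly the graphs of treewidth ≤ 1, so tw(G) ≥ 2. Hence tw(G) = 2 exactly.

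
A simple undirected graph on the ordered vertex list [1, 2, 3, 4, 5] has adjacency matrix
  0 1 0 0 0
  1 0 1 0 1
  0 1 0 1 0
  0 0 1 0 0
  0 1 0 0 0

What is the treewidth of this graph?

1

A width-1 tree decomposition is:
Bags: B1 = {2, 3}  B2 = {3, 4}  B3 = {1, 2}  B4 = {2, 5}
Tree: B1–B2, B1–B3, B3–B4
The largest bag has 2 vertices, giving width 1; this decomposition certifies tw(G) ≤ 1. G has an edge, so its treewidth is at least 1. Combining the bounds, tw(G) = 1.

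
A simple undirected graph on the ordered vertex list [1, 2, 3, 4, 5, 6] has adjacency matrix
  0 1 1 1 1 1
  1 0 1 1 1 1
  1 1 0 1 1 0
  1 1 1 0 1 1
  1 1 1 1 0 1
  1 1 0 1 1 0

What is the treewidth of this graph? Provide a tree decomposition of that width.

Each bag holds 5 vertices, so the decomposition has width 4, which upper-bounds the treewidth. For the lower bound, the 5 vertices {1, 2, 3, 4, 5} are pairwise adjacent, and any tree decomposition puts a clique entirely inside one bag — forcing width ≥ 4. The upper and lower bounds meet at 4, so that is the treewidth.

Treewidth 4.
One such decomposition:
Bags: B1 = {1, 2, 4, 5, 6}  B2 = {1, 2, 3, 4, 5}
Tree: B1–B2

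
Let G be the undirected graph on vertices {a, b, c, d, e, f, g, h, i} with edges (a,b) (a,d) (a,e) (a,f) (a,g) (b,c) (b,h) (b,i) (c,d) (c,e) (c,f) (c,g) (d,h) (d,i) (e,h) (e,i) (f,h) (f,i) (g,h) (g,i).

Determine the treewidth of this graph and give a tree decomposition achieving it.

Every bag has size at most 5, so the width is 5 − 1 = 4 and tw(G) ≤ 4. For the lower bound: the 5 vertex sets {c,e}, {g,i}, {a,b}, {h}, {f} are disjoint, each induces a connected subgraph, and every pair is joined by at least one edge of G. Contracting each set to a single vertex therefore yields K_{5} as a minor, and since treewidth is minor-monotone, tw(G) ≥ tw(K_{5}) = 4. Hence tw(G) = 4 exactly.

Treewidth 4.
One optimal decomposition is:
Bags: B1 = {a, c, e, h, i}  B2 = {a, c, g, h, i}  B3 = {a, b, c, h, i}  B4 = {a, c, f, h, i}  B5 = {a, c, d, h, i}
Tree: B1–B2, B2–B3, B3–B4, B4–B5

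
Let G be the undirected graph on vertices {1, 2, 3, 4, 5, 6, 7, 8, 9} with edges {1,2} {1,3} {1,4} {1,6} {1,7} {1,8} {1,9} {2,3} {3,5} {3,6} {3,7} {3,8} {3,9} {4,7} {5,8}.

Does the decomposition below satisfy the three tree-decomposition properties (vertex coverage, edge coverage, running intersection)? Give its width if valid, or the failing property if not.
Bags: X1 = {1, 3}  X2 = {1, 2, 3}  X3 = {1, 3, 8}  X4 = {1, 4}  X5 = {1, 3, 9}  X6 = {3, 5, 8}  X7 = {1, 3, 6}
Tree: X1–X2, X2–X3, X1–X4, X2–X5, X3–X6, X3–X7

No — vertex 7 appears in no bag.

A tree decomposition must satisfy three properties: every vertex lies in some bag; for every edge, both endpoints lie together in some bag; and for every vertex, the bags containing it form a connected subtree. Here vertex 7 appears in no bag, so the decomposition is invalid.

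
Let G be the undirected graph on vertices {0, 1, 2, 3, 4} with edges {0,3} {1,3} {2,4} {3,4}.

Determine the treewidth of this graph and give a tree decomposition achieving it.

Each bag holds 2 vertices, so the decomposition has width 1, which upper-bounds the treewidth. G has an edge, so its treewidth is at least 1. The upper and lower bounds meet at 1, so that is the treewidth.

Treewidth 1.
One optimal decomposition is:
Bags: B1 = {1, 3}  B2 = {3, 4}  B3 = {0, 3}  B4 = {2, 4}
Tree: B1–B2, B1–B3, B2–B4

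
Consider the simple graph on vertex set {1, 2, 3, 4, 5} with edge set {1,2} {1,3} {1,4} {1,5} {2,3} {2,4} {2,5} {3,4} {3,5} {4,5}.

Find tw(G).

4

A width-4 tree decomposition is:
Bags: B1 = {1, 2, 3, 4, 5}
Tree: (single bag)
A single bag containing all 5 vertices is trivially a valid decomposition of width 4. Conversely, {1, 2, 3, 4, 5} is a clique of size 5, and the vertices of any clique must share a bag in every tree decomposition; so some bag has ≥ 5 vertices and tw(G) ≥ 4. Hence tw(G) = 4 exactly.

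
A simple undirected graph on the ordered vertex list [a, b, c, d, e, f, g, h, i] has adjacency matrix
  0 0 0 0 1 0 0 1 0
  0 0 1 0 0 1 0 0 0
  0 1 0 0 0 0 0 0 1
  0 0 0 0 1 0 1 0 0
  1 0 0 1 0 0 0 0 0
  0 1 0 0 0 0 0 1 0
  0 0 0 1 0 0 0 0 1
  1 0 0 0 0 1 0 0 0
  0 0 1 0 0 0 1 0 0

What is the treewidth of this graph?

2

A width-2 tree decomposition is:
Bags: B1 = {a, e, h}  B2 = {d, e, h}  B3 = {d, g, h}  B4 = {g, h, i}  B5 = {c, h, i}  B6 = {b, c, h}  B7 = {b, f, h}
Tree: B1–B2, B2–B3, B3–B4, B4–B5, B5–B6, B6–B7
Every bag has size at most 3, so the width is 3 − 1 = 2 and tw(G) ≤ 2. Since h–a–e–d–g–i–c–b–f–h is a cycle in G, G is not acyclic. Forests are exactly the graphs of treewidth ≤ 1, so tw(G) ≥ 2. Hence tw(G) = 2 exactly.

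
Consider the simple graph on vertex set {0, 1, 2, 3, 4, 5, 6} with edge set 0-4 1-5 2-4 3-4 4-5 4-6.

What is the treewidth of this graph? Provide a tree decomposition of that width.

The largest bag has 2 vertices, giving width 1; this decomposition certifies tw(G) ≤ 1. Any graph with an edge has treewidth ≥ 1, and G has the edge 5–4. The upper and lower bounds meet at 1, so that is the treewidth.

Treewidth 1.
One such decomposition:
Bags: B1 = {4, 5}  B2 = {2, 4}  B3 = {3, 4}  B4 = {4, 6}  B5 = {1, 5}  B6 = {0, 4}
Tree: B1–B2, B2–B3, B1–B4, B1–B5, B4–B6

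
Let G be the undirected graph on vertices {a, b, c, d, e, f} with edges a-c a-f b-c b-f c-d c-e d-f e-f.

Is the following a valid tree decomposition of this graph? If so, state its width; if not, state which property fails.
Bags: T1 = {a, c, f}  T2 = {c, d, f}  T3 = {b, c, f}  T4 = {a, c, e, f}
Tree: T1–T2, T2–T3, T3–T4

A tree decomposition must satisfy three properties: every vertex lies in some bag; for every edge, both endpoints lie together in some bag; and for every vertex, the bags containing it form a connected subtree. Here bags containing vertex a are not connected in the tree, so the decomposition is invalid.

No — bags containing vertex a are not connected in the tree.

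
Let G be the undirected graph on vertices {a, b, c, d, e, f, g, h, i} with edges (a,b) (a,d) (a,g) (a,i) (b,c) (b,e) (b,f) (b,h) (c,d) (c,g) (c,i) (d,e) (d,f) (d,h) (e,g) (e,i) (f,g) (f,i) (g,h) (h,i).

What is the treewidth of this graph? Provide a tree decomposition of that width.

The largest bag has 5 vertices, giving width 4; this decomposition certifies tw(G) ≤ 4. For the lower bound: the 5 vertex sets {e,g}, {f,i}, {b,c}, {d}, {h} are disjoint, each induces a connected subgraph, and every pair is joined by at least one edge of G. Contracting each set to a single vertex therefore yields K_{5} as a minor, and since treewidth is minor-monotone, tw(G) ≥ tw(K_{5}) = 4. Therefore the treewidth is 4.

Treewidth 4.
One optimal decomposition is:
Bags: B1 = {b, d, e, g, i}  B2 = {b, d, f, g, i}  B3 = {b, c, d, g, i}  B4 = {b, d, g, h, i}  B5 = {a, b, d, g, i}
Tree: B1–B2, B2–B3, B3–B4, B4–B5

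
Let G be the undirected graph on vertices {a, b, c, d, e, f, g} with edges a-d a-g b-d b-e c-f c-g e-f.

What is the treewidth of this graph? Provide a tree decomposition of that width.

Treewidth 2.
Bags: B1 = {a, d, g}  B2 = {b, d, g}  B3 = {b, e, g}  B4 = {e, f, g}  B5 = {c, f, g}
Tree: B1–B2, B2–B3, B3–B4, B4–B5

The largest bag has 3 vertices, giving width 2; this decomposition certifies tw(G) ≤ 2. For the lower bound, G contains the cycle g–a–d–b–e–f–c–g, so G is not a forest; only forests have treewidth ≤ 1, hence tw(G) ≥ 2. Combining the bounds, tw(G) = 2.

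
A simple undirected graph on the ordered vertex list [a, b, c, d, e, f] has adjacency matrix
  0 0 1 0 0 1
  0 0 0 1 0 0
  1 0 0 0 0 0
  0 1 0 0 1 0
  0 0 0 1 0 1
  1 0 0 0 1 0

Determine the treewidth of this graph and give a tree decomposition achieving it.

Each bag holds 2 vertices, so the decomposition has width 1, which upper-bounds the treewidth. G has an edge, so its treewidth is at least 1. Combining the bounds, tw(G) = 1.

Treewidth 1.
One optimal decomposition is:
Bags: B1 = {b, d}  B2 = {d, e}  B3 = {e, f}  B4 = {a, f}  B5 = {a, c}
Tree: B1–B2, B2–B3, B3–B4, B4–B5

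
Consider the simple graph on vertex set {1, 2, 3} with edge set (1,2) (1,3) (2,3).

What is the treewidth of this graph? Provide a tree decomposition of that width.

A single bag containing all 3 vertices is trivially a valid decomposition of width 2. Conversely, {1, 2, 3} is a clique of size 3, and the vertices of any clique must share a bag in every tree decomposition; so some bag has ≥ 3 vertices and tw(G) ≥ 2. Combining the bounds, tw(G) = 2.

Treewidth 2.
Bags: B1 = {1, 2, 3}
Tree: (single bag)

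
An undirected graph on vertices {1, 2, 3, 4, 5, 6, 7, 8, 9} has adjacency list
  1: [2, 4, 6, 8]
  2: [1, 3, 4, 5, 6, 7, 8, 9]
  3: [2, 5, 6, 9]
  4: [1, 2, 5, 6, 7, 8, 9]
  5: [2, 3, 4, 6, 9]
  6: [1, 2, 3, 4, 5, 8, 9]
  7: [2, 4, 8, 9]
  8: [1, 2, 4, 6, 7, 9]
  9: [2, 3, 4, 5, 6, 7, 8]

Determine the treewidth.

4

A width-4 tree decomposition is:
Bags: B1 = {2, 4, 5, 6, 9}  B2 = {2, 4, 6, 8, 9}  B3 = {2, 3, 5, 6, 9}  B4 = {2, 4, 7, 8, 9}  B5 = {1, 2, 4, 6, 8}
Tree: B1–B2, B1–B3, B2–B4, B2–B5
Every bag has size at most 5, so the width is 5 − 1 = 4 and tw(G) ≤ 4. Conversely, {2, 3, 5, 6, 9} is a clique of size 5, and the vertices of any clique must share a bag in every tree decomposition; so some bag has ≥ 5 vertices and tw(G) ≥ 4. Hence tw(G) = 4 exactly.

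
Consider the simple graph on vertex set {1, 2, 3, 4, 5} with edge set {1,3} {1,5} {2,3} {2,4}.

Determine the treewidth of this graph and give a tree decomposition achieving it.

Treewidth 1.
One such decomposition:
Bags: B1 = {2, 4}  B2 = {2, 3}  B3 = {1, 3}  B4 = {1, 5}
Tree: B1–B2, B2–B3, B3–B4

Every bag has size at most 2, so the width is 2 − 1 = 1 and tw(G) ≤ 1. Any graph with an edge has treewidth ≥ 1, and G has the edge 4–2. Therefore the treewidth is 1.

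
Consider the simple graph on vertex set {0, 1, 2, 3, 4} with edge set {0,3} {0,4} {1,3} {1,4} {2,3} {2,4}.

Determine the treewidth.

2

A width-2 tree decomposition is:
Bags: B1 = {0, 3, 4}  B2 = {2, 3, 4}  B3 = {1, 3, 4}
Tree: B1–B2, B2–B3
Every bag has size at most 3, so the width is 3 − 1 = 2 and tw(G) ≤ 2. The edges 0–4–2–3–0 form a cycle, so G is not a tree and its treewidth is at least 2. The upper and lower bounds meet at 2, so that is the treewidth.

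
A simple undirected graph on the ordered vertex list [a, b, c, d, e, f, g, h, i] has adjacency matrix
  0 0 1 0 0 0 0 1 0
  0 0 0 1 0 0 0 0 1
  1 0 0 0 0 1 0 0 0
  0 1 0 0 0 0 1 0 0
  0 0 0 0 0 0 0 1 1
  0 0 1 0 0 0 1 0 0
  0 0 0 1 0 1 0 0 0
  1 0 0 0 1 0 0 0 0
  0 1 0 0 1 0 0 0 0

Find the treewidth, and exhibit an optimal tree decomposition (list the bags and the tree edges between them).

Every bag has size at most 3, so the width is 3 − 1 = 2 and tw(G) ≤ 2. For the lower bound, G contains the cycle b–d–g–f–c–a–h–e–i–b, so G is not a forest; only forests have treewidth ≤ 1, hence tw(G) ≥ 2. Hence tw(G) = 2 exactly.

Treewidth 2.
One optimal decomposition is:
Bags: B1 = {b, d, g}  B2 = {b, f, g}  B3 = {b, c, f}  B4 = {a, b, c}  B5 = {a, b, h}  B6 = {b, e, h}  B7 = {b, e, i}
Tree: B1–B2, B2–B3, B3–B4, B4–B5, B5–B6, B6–B7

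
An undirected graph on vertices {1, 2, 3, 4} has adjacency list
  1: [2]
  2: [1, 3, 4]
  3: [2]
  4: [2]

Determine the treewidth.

A width-1 tree decomposition is:
Bags: B1 = {1, 2}  B2 = {2, 4}  B3 = {2, 3}
Tree: B1–B2, B1–B3
The largest bag has 2 vertices, giving width 1; this decomposition certifies tw(G) ≤ 1. G has an edge, so its treewidth is at least 1. Combining the bounds, tw(G) = 1.

1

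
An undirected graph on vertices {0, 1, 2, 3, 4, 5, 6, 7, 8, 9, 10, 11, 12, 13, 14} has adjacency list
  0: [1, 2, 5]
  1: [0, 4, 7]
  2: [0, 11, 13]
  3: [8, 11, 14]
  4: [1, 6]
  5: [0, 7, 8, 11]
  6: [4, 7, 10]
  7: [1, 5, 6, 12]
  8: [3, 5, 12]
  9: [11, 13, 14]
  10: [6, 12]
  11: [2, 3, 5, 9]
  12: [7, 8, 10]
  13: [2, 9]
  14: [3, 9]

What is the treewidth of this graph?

3

A width-3 tree decomposition is:
Bags: B1 = {1, 4, 6, 10}  B2 = {1, 6, 7, 10}  B3 = {1, 7, 10, 12}  B4 = {0, 1, 7, 12}  B5 = {0, 5, 7, 12}  B6 = {0, 5, 8, 12}  B7 = {0, 2, 5, 8}  B8 = {2, 5, 8, 11}  B9 = {2, 3, 8, 11}  B10 = {2, 3, 11, 13}  B11 = {3, 9, 11, 13}  B12 = {3, 9, 13, 14}
Tree: B1–B2, B2–B3, B3–B4, B4–B5, B5–B6, B6–B7, B7–B8, B8–B9, B9–B10, B10–B11, B11–B12
Every bag has size at most 4, so the width is 4 − 1 = 3 and tw(G) ≤ 3. For the lower bound: the 4 vertex sets {4,6,10}, {1}, {7}, {0,5,8,12} are disjoint, each induces a connected subgraph, and every pair is joined by at least one edge of G. Contracting each set to a single vertex therefore yields K_{4} as a minor, and since treewidth is minor-monotone, tw(G) ≥ tw(K_{4}) = 3. Combining the bounds, tw(G) = 3.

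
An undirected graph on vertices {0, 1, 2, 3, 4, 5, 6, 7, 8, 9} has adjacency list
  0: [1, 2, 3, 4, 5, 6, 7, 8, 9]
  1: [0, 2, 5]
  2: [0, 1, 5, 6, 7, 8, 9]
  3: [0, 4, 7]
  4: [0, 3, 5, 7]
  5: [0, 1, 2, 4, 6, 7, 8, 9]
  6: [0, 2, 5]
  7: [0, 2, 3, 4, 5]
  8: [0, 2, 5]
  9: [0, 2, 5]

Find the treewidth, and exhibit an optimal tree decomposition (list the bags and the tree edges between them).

Treewidth 3.
Bags: B1 = {0, 4, 5, 7}  B2 = {0, 2, 5, 7}  B3 = {0, 2, 5, 8}  B4 = {0, 3, 4, 7}  B5 = {0, 2, 5, 9}  B6 = {0, 2, 5, 6}  B7 = {0, 1, 2, 5}
Tree: B1–B2, B2–B3, B1–B4, B2–B5, B2–B6, B6–B7

The largest bag has 4 vertices, giving width 3; this decomposition certifies tw(G) ≤ 3. Conversely, {0, 3, 4, 7} is a clique of size 4, and the vertices of any clique must share a bag in every tree decomposition; so some bag has ≥ 4 vertices and tw(G) ≥ 3. The upper and lower bounds meet at 3, so that is the treewidth.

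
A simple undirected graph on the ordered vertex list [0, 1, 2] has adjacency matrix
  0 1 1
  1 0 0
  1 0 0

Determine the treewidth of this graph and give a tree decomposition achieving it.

The largest bag has 2 vertices, giving width 1; this decomposition certifies tw(G) ≤ 1. Any graph with an edge has treewidth ≥ 1, and G has the edge 0–2. Hence tw(G) = 1 exactly.

Treewidth 1.
Bags: B1 = {0, 2}  B2 = {0, 1}
Tree: B1–B2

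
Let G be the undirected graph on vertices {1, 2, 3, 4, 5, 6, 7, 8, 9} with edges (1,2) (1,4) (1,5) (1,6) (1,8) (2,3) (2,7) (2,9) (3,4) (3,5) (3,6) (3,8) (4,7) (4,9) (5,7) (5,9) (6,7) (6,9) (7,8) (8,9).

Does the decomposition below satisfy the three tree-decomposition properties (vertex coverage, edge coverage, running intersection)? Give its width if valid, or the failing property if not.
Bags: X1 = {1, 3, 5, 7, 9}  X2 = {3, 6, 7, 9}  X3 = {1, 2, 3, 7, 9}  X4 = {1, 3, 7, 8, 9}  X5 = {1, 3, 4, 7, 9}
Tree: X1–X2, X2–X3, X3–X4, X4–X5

No — edge (1,6) lies in no bag.

A tree decomposition must satisfy three properties: every vertex lies in some bag; for every edge, both endpoints lie together in some bag; and for every vertex, the bags containing it form a connected subtree. Here edge (1,6) lies in no bag, so the decomposition is invalid.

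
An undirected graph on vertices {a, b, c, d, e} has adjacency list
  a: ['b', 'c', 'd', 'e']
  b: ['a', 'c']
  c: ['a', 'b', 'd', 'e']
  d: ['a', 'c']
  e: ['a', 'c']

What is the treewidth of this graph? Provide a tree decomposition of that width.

Treewidth 2.
Bags: B1 = {a, b, c}  B2 = {a, c, e}  B3 = {a, c, d}
Tree: B1–B2, B2–B3

The largest bag has 3 vertices, giving width 2; this decomposition certifies tw(G) ≤ 2. On the other hand G contains the 3-clique {a, c, d}. A clique must lie in a single bag of any decomposition, so no decomposition can have width below 2. Combining the bounds, tw(G) = 2.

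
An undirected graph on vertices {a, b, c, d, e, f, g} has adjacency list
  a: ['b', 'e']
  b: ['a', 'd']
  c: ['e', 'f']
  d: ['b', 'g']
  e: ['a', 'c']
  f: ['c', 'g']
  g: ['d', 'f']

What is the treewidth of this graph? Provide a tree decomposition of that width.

Treewidth 2.
One such decomposition:
Bags: B1 = {a, c, e}  B2 = {a, c, f}  B3 = {a, f, g}  B4 = {a, d, g}  B5 = {a, b, d}
Tree: B1–B2, B2–B3, B3–B4, B4–B5

Every bag has size at most 3, so the width is 3 − 1 = 2 and tw(G) ≤ 2. For the lower bound, G contains the cycle a–e–c–f–g–d–b–a, so G is not a forest; only forests have treewidth ≤ 1, hence tw(G) ≥ 2. Hence tw(G) = 2 exactly.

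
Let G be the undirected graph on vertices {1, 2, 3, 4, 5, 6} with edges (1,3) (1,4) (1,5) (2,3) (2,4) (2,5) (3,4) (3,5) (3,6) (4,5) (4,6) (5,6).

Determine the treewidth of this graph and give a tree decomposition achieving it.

Each bag holds 4 vertices, so the decomposition has width 3, which upper-bounds the treewidth. For the lower bound, the 4 vertices {1, 3, 4, 5} are pairwise adjacent, and any tree decomposition puts a clique entirely inside one bag — forcing width ≥ 3. Combining the bounds, tw(G) = 3.

Treewidth 3.
One such decomposition:
Bags: B1 = {3, 4, 5, 6}  B2 = {1, 3, 4, 5}  B3 = {2, 3, 4, 5}
Tree: B1–B2, B1–B3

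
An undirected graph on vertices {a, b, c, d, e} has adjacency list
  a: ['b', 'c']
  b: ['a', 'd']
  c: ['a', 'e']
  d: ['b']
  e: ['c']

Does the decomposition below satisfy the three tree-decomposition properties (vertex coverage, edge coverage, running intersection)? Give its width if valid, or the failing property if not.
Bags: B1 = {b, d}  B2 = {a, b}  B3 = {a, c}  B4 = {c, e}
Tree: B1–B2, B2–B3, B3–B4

Vertex coverage: the bags together contain {a, b, c, d, e}, the full vertex set. Edge coverage: each edge of G has both endpoints in at least one bag. Running intersection: for every vertex, the bags containing it form a connected subtree. All three properties hold, so this is a valid tree decomposition of width max|bag| − 1 = 1, and hence tw(G) ≤ 1.

Yes; width 1.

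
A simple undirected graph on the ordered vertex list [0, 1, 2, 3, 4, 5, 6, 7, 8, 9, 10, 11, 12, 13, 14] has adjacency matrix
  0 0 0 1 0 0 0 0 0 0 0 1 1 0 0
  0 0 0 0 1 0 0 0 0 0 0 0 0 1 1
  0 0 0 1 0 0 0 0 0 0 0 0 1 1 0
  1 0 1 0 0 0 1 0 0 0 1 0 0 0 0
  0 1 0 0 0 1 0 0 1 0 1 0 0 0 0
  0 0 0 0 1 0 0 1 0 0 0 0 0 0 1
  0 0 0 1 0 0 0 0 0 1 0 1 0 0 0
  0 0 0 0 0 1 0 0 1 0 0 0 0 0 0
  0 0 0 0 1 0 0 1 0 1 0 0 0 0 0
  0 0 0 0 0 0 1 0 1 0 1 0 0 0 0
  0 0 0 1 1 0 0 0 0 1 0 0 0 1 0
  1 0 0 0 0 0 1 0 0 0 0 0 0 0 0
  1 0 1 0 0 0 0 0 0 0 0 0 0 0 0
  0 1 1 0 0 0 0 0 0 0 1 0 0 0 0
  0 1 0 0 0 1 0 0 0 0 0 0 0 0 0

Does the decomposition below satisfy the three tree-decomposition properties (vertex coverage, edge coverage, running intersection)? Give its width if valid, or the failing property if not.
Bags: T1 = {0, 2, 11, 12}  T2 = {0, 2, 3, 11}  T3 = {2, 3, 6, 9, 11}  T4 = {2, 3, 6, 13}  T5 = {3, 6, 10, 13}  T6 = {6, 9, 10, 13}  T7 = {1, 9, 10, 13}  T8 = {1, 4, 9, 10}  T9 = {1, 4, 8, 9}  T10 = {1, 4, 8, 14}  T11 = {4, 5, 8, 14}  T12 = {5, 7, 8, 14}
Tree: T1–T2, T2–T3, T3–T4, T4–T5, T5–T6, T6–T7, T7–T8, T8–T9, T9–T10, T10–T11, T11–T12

No — bags containing vertex 9 are not connected in the tree.

A tree decomposition must satisfy three properties: every vertex lies in some bag; for every edge, both endpoints lie together in some bag; and for every vertex, the bags containing it form a connected subtree. Here bags containing vertex 9 are not connected in the tree, so the decomposition is invalid.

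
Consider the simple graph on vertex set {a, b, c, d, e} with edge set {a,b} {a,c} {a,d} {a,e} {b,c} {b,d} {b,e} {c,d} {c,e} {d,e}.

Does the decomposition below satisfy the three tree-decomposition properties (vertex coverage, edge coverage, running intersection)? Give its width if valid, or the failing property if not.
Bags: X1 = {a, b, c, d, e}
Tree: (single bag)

Yes; width 4.

Vertex coverage: the bags together contain {a, b, c, d, e}, the full vertex set. Edge coverage: each edge of G has both endpoints in at least one bag. Running intersection: for every vertex, the bags containing it form a connected subtree. All three properties hold, so this is a valid tree decomposition of width max|bag| − 1 = 4, and hence tw(G) ≤ 4.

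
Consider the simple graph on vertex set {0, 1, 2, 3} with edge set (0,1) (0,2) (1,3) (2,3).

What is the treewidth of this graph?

2

A width-2 tree decomposition is:
Bags: B1 = {0, 1, 3}  B2 = {0, 2, 3}
Tree: B1–B2
Every bag has size at most 3, so the width is 3 − 1 = 2 and tw(G) ≤ 2. Since 3–1–0–2–3 is a cycle in G, G is not acyclic. Forests are exactly the graphs of treewidth ≤ 1, so tw(G) ≥ 2. Hence tw(G) = 2 exactly.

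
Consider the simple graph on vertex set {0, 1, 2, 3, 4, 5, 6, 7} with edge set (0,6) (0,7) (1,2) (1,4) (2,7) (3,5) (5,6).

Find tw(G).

A width-1 tree decomposition is:
Bags: B1 = {1, 4}  B2 = {1, 2}  B3 = {2, 7}  B4 = {0, 7}  B5 = {0, 6}  B6 = {5, 6}  B7 = {3, 5}
Tree: B1–B2, B2–B3, B3–B4, B4–B5, B5–B6, B6–B7
The largest bag has 2 vertices, giving width 1; this decomposition certifies tw(G) ≤ 1. Any graph with an edge has treewidth ≥ 1, and G has the edge 4–1. The upper and lower bounds meet at 1, so that is the treewidth.

1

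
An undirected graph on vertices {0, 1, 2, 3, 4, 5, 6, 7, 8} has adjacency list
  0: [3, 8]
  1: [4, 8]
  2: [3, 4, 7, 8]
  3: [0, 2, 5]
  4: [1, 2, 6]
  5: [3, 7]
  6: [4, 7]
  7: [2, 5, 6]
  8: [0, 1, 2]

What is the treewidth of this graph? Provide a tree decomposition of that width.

Every bag has size at most 4, so the width is 4 − 1 = 3 and tw(G) ≤ 3. For the lower bound: the 4 vertex sets {0,3,5}, {7}, {2}, {1,4,6,8} are disjoint, each induces a connected subgraph, and every pair is joined by at least one edge of G. Contracting each set to a single vertex therefore yields K_{4} as a minor, and since treewidth is minor-monotone, tw(G) ≥ tw(K_{4}) = 3. Therefore the treewidth is 3.

Treewidth 3.
One such decomposition:
Bags: B1 = {0, 3, 5, 7}  B2 = {0, 2, 3, 7}  B3 = {0, 2, 7, 8}  B4 = {2, 6, 7, 8}  B5 = {2, 4, 6, 8}  B6 = {1, 4, 6, 8}
Tree: B1–B2, B2–B3, B3–B4, B4–B5, B5–B6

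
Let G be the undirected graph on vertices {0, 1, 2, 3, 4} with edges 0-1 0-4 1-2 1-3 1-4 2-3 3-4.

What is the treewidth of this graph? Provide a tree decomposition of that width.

Treewidth 2.
Bags: B1 = {1, 2, 3}  B2 = {1, 3, 4}  B3 = {0, 1, 4}
Tree: B1–B2, B2–B3

The largest bag has 3 vertices, giving width 2; this decomposition certifies tw(G) ≤ 2. On the other hand G contains the 3-clique {0, 1, 4}. A clique must lie in a single bag of any decomposition, so no decomposition can have width below 2. The upper and lower bounds meet at 2, so that is the treewidth.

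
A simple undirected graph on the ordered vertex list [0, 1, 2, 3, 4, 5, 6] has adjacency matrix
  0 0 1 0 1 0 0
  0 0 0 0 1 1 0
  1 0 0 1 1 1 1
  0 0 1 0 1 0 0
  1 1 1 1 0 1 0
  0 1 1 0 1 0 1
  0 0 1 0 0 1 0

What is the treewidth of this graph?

2

A width-2 tree decomposition is:
Bags: B1 = {2, 3, 4}  B2 = {2, 4, 5}  B3 = {0, 2, 4}  B4 = {1, 4, 5}  B5 = {2, 5, 6}
Tree: B1–B2, B2–B3, B2–B4, B2–B5
Every bag has size at most 3, so the width is 3 − 1 = 2 and tw(G) ≤ 2. Conversely, {1, 4, 5} is a clique of size 3, and the vertices of any clique must share a bag in every tree decomposition; so some bag has ≥ 3 vertices and tw(G) ≥ 2. Combining the bounds, tw(G) = 2.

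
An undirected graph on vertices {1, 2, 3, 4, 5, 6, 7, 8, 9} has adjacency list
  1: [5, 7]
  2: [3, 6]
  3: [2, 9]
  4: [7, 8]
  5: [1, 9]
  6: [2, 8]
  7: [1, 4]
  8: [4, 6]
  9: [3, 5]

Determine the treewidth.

2

A width-2 tree decomposition is:
Bags: B1 = {2, 3, 9}  B2 = {2, 5, 9}  B3 = {1, 2, 5}  B4 = {1, 2, 7}  B5 = {2, 4, 7}  B6 = {2, 4, 8}  B7 = {2, 6, 8}
Tree: B1–B2, B2–B3, B3–B4, B4–B5, B5–B6, B6–B7
Each bag holds 3 vertices, so the decomposition has width 2, which upper-bounds the treewidth. Since 2–3–9–5–1–7–4–8–6–2 is a cycle in G, G is not acyclic. Forests are exactly the graphs of treewidth ≤ 1, so tw(G) ≥ 2. Hence tw(G) = 2 exactly.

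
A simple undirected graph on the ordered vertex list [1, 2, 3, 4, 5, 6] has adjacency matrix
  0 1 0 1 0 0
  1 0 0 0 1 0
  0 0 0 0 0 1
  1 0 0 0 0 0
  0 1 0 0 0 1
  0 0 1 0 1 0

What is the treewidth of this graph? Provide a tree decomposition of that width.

Treewidth 1.
One optimal decomposition is:
Bags: B1 = {1, 4}  B2 = {1, 2}  B3 = {2, 5}  B4 = {5, 6}  B5 = {3, 6}
Tree: B1–B2, B2–B3, B3–B4, B4–B5

Each bag holds 2 vertices, so the decomposition has width 1, which upper-bounds the treewidth. G has an edge, so its treewidth is at least 1. Hence tw(G) = 1 exactly.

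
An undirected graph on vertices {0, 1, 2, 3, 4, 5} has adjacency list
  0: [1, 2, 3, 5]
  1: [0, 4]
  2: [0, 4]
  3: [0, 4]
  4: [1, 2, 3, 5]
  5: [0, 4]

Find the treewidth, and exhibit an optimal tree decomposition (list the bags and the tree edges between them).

The largest bag has 3 vertices, giving width 2; this decomposition certifies tw(G) ≤ 2. For the lower bound, G contains the cycle 3–0–1–4–3, so G is not a forest; only forests have treewidth ≤ 1, hence tw(G) ≥ 2. The upper and lower bounds meet at 2, so that is the treewidth.

Treewidth 2.
One optimal decomposition is:
Bags: B1 = {0, 3, 4}  B2 = {0, 1, 4}  B3 = {0, 2, 4}  B4 = {0, 4, 5}
Tree: B1–B2, B2–B3, B3–B4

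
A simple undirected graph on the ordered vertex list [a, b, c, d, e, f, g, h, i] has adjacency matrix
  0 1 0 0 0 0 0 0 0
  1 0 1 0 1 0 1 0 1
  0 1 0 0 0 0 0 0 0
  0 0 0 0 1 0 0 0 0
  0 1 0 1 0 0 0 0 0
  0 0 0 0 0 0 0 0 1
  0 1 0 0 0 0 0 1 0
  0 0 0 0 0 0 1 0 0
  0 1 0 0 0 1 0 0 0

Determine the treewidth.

1

A width-1 tree decomposition is:
Bags: B1 = {a, b}  B2 = {b, e}  B3 = {b, i}  B4 = {f, i}  B5 = {b, g}  B6 = {d, e}  B7 = {g, h}  B8 = {b, c}
Tree: B1–B2, B1–B3, B3–B4, B1–B5, B2–B6, B5–B7, B3–B8
Every bag has size at most 2, so the width is 2 − 1 = 1 and tw(G) ≤ 1. G has an edge, so its treewidth is at least 1. Hence tw(G) = 1 exactly.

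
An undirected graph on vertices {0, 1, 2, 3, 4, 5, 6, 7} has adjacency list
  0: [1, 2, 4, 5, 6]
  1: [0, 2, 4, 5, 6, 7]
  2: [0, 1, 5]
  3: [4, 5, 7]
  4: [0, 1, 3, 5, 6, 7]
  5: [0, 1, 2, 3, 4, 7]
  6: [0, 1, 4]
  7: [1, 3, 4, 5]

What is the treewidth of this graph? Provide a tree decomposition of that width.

Treewidth 3.
One optimal decomposition is:
Bags: B1 = {1, 4, 5, 7}  B2 = {0, 1, 4, 5}  B3 = {3, 4, 5, 7}  B4 = {0, 1, 4, 6}  B5 = {0, 1, 2, 5}
Tree: B1–B2, B1–B3, B2–B4, B2–B5

Each bag holds 4 vertices, so the decomposition has width 3, which upper-bounds the treewidth. On the other hand G contains the 4-clique {0, 1, 2, 5}. A clique must lie in a single bag of any decomposition, so no decomposition can have width below 3. Hence tw(G) = 3 exactly.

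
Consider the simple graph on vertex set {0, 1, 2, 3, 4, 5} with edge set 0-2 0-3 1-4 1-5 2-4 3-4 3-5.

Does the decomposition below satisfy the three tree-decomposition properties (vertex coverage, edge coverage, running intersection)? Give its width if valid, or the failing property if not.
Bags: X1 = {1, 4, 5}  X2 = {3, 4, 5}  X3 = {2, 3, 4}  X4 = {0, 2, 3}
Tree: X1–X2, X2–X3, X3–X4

Vertex coverage: the bags together contain {0, 1, 2, 3, 4, 5}, the full vertex set. Edge coverage: each edge of G has both endpoints in at least one bag. Running intersection: for every vertex, the bags containing it form a connected subtree. All three properties hold, so this is a valid tree decomposition of width max|bag| − 1 = 2, and hence tw(G) ≤ 2.

Yes; width 2.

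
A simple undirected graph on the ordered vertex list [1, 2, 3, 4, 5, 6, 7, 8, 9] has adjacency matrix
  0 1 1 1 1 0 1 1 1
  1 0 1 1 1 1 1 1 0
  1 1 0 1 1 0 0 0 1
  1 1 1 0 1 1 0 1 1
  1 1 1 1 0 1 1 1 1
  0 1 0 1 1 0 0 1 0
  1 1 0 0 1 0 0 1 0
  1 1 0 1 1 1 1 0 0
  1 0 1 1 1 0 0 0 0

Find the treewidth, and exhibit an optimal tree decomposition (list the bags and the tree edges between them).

Treewidth 4.
One optimal decomposition is:
Bags: B1 = {1, 2, 4, 5, 8}  B2 = {1, 2, 3, 4, 5}  B3 = {1, 2, 5, 7, 8}  B4 = {1, 3, 4, 5, 9}  B5 = {2, 4, 5, 6, 8}
Tree: B1–B2, B1–B3, B2–B4, B1–B5

Every bag has size at most 5, so the width is 5 − 1 = 4 and tw(G) ≤ 4. Conversely, {1, 3, 4, 5, 9} is a clique of size 5, and the vertices of any clique must share a bag in every tree decomposition; so some bag has ≥ 5 vertices and tw(G) ≥ 4. Combining the bounds, tw(G) = 4.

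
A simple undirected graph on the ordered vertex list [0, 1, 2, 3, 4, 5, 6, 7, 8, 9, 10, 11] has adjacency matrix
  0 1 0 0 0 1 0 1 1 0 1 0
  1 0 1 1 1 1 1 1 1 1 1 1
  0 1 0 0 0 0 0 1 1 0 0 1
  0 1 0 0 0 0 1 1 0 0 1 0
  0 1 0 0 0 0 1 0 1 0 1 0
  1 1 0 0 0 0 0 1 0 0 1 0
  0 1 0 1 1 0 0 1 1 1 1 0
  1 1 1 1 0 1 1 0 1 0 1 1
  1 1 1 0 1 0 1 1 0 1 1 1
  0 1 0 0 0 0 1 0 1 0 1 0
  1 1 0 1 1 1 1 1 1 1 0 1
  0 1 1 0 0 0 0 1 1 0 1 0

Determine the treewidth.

A width-4 tree decomposition is:
Bags: B1 = {1, 3, 6, 7, 10}  B2 = {1, 6, 7, 8, 10}  B3 = {0, 1, 7, 8, 10}  B4 = {0, 1, 5, 7, 10}  B5 = {1, 7, 8, 10, 11}  B6 = {1, 4, 6, 8, 10}  B7 = {1, 6, 8, 9, 10}  B8 = {1, 2, 7, 8, 11}
Tree: B1–B2, B2–B3, B3–B4, B2–B5, B2–B6, B6–B7, B5–B8
Each bag holds 5 vertices, so the decomposition has width 4, which upper-bounds the treewidth. On the other hand G contains the 5-clique {1, 2, 7, 8, 11}. A clique must lie in a single bag of any decomposition, so no decomposition can have width below 4. The upper and lower bounds meet at 4, so that is the treewidth.

4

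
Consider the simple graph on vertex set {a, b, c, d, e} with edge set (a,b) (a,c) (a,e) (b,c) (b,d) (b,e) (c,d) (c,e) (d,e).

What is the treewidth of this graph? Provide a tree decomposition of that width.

Treewidth 3.
One such decomposition:
Bags: B1 = {a, b, c, e}  B2 = {b, c, d, e}
Tree: B1–B2

The largest bag has 4 vertices, giving width 3; this decomposition certifies tw(G) ≤ 3. On the other hand G contains the 4-clique {b, c, d, e}. A clique must lie in a single bag of any decomposition, so no decomposition can have width below 3. The upper and lower bounds meet at 3, so that is the treewidth.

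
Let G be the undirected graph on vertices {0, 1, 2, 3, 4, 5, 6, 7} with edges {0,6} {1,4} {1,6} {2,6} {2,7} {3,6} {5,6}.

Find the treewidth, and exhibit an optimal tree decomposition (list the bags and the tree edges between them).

Treewidth 1.
One optimal decomposition is:
Bags: B1 = {1, 6}  B2 = {2, 6}  B3 = {5, 6}  B4 = {3, 6}  B5 = {1, 4}  B6 = {0, 6}  B7 = {2, 7}
Tree: B1–B2, B2–B3, B1–B4, B1–B5, B2–B6, B2–B7

Every bag has size at most 2, so the width is 2 − 1 = 1 and tw(G) ≤ 1. Since G has at least one edge (e.g. 1–6), it is not an edgeless graph, so tw(G) ≥ 1. Therefore the treewidth is 1.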